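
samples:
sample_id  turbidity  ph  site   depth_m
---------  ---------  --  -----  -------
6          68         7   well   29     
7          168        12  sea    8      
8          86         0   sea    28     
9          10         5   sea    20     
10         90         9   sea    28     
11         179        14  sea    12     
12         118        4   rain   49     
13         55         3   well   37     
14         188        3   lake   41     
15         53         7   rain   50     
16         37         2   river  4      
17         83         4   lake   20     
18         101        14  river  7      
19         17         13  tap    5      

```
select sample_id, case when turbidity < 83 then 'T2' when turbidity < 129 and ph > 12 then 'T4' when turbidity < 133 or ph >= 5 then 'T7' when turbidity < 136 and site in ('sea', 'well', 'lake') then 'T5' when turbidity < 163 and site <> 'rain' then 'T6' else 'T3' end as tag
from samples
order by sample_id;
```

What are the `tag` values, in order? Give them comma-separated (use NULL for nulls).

sample_id=6: turbidity < 83 → T2
sample_id=7: turbidity < 133 or ph >= 5 → T7
sample_id=8: turbidity < 133 or ph >= 5 → T7
sample_id=9: turbidity < 83 → T2
sample_id=10: turbidity < 133 or ph >= 5 → T7
sample_id=11: turbidity < 133 or ph >= 5 → T7
sample_id=12: turbidity < 133 or ph >= 5 → T7
sample_id=13: turbidity < 83 → T2
sample_id=14: ELSE → T3
sample_id=15: turbidity < 83 → T2
sample_id=16: turbidity < 83 → T2
sample_id=17: turbidity < 133 or ph >= 5 → T7
sample_id=18: turbidity < 129 and ph > 12 → T4
sample_id=19: turbidity < 83 → T2

T2, T7, T7, T2, T7, T7, T7, T2, T3, T2, T2, T7, T4, T2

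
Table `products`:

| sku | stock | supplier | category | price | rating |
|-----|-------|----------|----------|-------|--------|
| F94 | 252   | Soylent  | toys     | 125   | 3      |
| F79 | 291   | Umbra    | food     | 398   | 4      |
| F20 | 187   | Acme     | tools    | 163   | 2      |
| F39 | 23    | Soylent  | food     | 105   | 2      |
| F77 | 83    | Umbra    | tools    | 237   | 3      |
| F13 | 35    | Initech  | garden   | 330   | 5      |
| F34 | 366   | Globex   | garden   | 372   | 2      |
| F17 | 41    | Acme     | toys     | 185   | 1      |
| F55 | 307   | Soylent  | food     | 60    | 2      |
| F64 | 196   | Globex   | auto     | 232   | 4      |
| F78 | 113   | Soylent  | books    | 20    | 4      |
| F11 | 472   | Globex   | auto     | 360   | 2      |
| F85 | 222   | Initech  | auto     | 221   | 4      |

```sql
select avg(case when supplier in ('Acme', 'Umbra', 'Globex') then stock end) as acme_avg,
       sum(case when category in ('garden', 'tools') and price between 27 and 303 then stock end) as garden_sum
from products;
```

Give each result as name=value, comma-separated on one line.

acme_avg=233.7142857143, garden_sum=270

[acme_avg: supplier in ('Acme', 'Umbra', 'Globex')]
sku=F94: ✗
sku=F79: ✓ → 291
sku=F20: ✓ → 187
sku=F39: ✗
sku=F77: ✓ → 83
sku=F13: ✗
sku=F34: ✓ → 366
sku=F17: ✓ → 41
sku=F55: ✗
sku=F64: ✓ → 196
sku=F78: ✗
sku=F11: ✓ → 472
sku=F85: ✗
acme_avg = (291 + 187 + 83 + 366 + 41 + 196 + 472) / 7 = 233.7142857143
—
[garden_sum: category in ('garden', 'tools') and price between 27 and 303]
sku=F94: ✗
sku=F79: ✗
sku=F20: ✓ → 187
sku=F39: ✗
sku=F77: ✓ → 83
sku=F13: ✗
sku=F34: ✗
sku=F17: ✗
sku=F55: ✗
sku=F64: ✗
sku=F78: ✗
sku=F11: ✗
sku=F85: ✗
garden_sum = 187 + 83 = 270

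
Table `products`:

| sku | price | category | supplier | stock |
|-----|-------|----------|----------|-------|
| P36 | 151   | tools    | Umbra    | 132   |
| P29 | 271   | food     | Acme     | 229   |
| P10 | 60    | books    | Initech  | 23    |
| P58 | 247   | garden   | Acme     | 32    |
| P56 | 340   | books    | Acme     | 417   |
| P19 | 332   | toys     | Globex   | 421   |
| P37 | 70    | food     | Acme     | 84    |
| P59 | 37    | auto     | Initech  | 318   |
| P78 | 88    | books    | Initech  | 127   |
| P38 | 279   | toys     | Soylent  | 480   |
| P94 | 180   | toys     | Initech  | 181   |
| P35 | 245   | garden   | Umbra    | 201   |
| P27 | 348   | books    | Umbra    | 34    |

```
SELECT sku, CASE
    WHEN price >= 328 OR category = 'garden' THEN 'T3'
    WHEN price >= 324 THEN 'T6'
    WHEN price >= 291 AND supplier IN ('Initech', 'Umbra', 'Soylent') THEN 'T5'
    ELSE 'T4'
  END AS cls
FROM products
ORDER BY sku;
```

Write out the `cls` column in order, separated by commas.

T4, T3, T3, T4, T3, T4, T4, T4, T3, T3, T4, T4, T4

sku=P10: ELSE → T4
sku=P19: price >= 328 OR category = 'garden' → T3
sku=P27: price >= 328 OR category = 'garden' → T3
sku=P29: ELSE → T4
sku=P35: price >= 328 OR category = 'garden' → T3
sku=P36: ELSE → T4
sku=P37: ELSE → T4
sku=P38: ELSE → T4
sku=P56: price >= 328 OR category = 'garden' → T3
sku=P58: price >= 328 OR category = 'garden' → T3
sku=P59: ELSE → T4
sku=P78: ELSE → T4
sku=P94: ELSE → T4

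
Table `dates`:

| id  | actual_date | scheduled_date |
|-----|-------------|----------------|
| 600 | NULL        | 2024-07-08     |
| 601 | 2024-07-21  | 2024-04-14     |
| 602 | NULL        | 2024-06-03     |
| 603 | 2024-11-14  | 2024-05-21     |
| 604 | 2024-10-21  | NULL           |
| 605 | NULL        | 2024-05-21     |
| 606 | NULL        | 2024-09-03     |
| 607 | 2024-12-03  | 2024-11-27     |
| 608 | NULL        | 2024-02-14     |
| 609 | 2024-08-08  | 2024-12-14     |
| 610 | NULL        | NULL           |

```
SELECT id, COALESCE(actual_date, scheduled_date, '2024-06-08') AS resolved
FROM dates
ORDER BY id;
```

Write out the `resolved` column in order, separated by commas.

2024-07-08, 2024-07-21, 2024-06-03, 2024-11-14, 2024-10-21, 2024-05-21, 2024-09-03, 2024-12-03, 2024-02-14, 2024-08-08, 2024-06-08

id=600: actual_date=NULL, scheduled_date=2024-07-08 → 2024-07-08
id=601: actual_date=2024-07-21 → 2024-07-21
id=602: actual_date=NULL, scheduled_date=2024-06-03 → 2024-06-03
id=603: actual_date=2024-11-14 → 2024-11-14
id=604: actual_date=2024-10-21 → 2024-10-21
id=605: actual_date=NULL, scheduled_date=2024-05-21 → 2024-05-21
id=606: actual_date=NULL, scheduled_date=2024-09-03 → 2024-09-03
id=607: actual_date=2024-12-03 → 2024-12-03
id=608: actual_date=NULL, scheduled_date=2024-02-14 → 2024-02-14
id=609: actual_date=2024-08-08 → 2024-08-08
id=610: actual_date=NULL, scheduled_date=NULL, → literal 2024-06-08 → 2024-06-08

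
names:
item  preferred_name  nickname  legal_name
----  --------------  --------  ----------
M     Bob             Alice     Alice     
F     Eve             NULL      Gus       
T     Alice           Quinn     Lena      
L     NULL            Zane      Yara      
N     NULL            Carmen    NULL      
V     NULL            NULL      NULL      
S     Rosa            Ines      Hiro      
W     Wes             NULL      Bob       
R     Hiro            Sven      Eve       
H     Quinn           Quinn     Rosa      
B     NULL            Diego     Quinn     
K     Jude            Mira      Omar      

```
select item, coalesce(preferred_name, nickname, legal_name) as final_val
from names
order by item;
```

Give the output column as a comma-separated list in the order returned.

Diego, Eve, Quinn, Jude, Zane, Bob, Carmen, Hiro, Rosa, Alice, NULL, Wes

item=B: preferred_name=NULL, nickname=Diego → Diego
item=F: preferred_name=Eve → Eve
item=H: preferred_name=Quinn → Quinn
item=K: preferred_name=Jude → Jude
item=L: preferred_name=NULL, nickname=Zane → Zane
item=M: preferred_name=Bob → Bob
item=N: preferred_name=NULL, nickname=Carmen → Carmen
item=R: preferred_name=Hiro → Hiro
item=S: preferred_name=Rosa → Rosa
item=T: preferred_name=Alice → Alice
item=V: preferred_name=NULL, nickname=NULL, legal_name=NULL (all NULL) → NULL
item=W: preferred_name=Wes → Wes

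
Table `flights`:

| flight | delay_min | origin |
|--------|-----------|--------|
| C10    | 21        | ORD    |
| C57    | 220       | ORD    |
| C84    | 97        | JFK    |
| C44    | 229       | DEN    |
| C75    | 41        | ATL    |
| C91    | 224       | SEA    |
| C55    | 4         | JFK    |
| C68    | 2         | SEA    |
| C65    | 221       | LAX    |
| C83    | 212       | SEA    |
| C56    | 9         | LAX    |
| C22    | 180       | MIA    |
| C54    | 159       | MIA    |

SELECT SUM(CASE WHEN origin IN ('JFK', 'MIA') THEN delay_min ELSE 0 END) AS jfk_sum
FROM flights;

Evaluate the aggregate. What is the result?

440

flight=C10: ✗
flight=C57: ✗
flight=C84: ✓ → 97
flight=C44: ✗
flight=C75: ✗
flight=C91: ✗
flight=C55: ✓ → 4
flight=C68: ✗
flight=C65: ✗
flight=C83: ✗
flight=C56: ✗
flight=C22: ✓ → 180
flight=C54: ✓ → 159
jfk_sum = 97 + 4 + 180 + 159 = 440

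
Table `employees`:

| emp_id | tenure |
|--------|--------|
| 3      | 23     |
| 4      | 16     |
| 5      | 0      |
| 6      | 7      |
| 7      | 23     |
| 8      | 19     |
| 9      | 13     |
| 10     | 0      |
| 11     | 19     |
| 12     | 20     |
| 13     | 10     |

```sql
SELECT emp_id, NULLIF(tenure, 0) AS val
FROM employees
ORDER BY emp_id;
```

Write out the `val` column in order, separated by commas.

emp_id=3: tenure=23 vs 0: differ → 23
emp_id=4: tenure=16 vs 0: differ → 16
emp_id=5: tenure=0 vs 0: equal → NULL
emp_id=6: tenure=7 vs 0: differ → 7
emp_id=7: tenure=23 vs 0: differ → 23
emp_id=8: tenure=19 vs 0: differ → 19
emp_id=9: tenure=13 vs 0: differ → 13
emp_id=10: tenure=0 vs 0: equal → NULL
emp_id=11: tenure=19 vs 0: differ → 19
emp_id=12: tenure=20 vs 0: differ → 20
emp_id=13: tenure=10 vs 0: differ → 10

23, 16, NULL, 7, 23, 19, 13, NULL, 19, 20, 10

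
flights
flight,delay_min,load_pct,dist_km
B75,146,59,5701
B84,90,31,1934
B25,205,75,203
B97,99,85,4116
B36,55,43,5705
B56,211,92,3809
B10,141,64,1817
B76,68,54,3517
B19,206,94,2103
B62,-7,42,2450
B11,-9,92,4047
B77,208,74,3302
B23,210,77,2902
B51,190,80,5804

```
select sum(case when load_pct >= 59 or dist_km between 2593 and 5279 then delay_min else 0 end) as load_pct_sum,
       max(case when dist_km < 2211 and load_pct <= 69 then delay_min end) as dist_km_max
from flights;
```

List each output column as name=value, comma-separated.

[load_pct_sum: load_pct >= 59 or dist_km between 2593 and 5279]
flight=B75: ✓ → 146
flight=B84: ✗
flight=B25: ✓ → 205
flight=B97: ✓ → 99
flight=B36: ✗
flight=B56: ✓ → 211
flight=B10: ✓ → 141
flight=B76: ✓ → 68
flight=B19: ✓ → 206
flight=B62: ✗
flight=B11: ✓ → -9
flight=B77: ✓ → 208
flight=B23: ✓ → 210
flight=B51: ✓ → 190
load_pct_sum = 146 + 205 + 99 + 211 + 141 + 68 + 206 + -9 + 208 + 210 + 190 = 1675
—
[dist_km_max: dist_km < 2211 and load_pct <= 69]
flight=B75: ✗
flight=B84: ✓ → 90
flight=B25: ✗
flight=B97: ✗
flight=B36: ✗
flight=B56: ✗
flight=B10: ✓ → 141
flight=B76: ✗
flight=B19: ✗
flight=B62: ✗
flight=B11: ✗
flight=B77: ✗
flight=B23: ✗
flight=B51: ✗
dist_km_max = MAX(90, 141) = 141

load_pct_sum=1675, dist_km_max=141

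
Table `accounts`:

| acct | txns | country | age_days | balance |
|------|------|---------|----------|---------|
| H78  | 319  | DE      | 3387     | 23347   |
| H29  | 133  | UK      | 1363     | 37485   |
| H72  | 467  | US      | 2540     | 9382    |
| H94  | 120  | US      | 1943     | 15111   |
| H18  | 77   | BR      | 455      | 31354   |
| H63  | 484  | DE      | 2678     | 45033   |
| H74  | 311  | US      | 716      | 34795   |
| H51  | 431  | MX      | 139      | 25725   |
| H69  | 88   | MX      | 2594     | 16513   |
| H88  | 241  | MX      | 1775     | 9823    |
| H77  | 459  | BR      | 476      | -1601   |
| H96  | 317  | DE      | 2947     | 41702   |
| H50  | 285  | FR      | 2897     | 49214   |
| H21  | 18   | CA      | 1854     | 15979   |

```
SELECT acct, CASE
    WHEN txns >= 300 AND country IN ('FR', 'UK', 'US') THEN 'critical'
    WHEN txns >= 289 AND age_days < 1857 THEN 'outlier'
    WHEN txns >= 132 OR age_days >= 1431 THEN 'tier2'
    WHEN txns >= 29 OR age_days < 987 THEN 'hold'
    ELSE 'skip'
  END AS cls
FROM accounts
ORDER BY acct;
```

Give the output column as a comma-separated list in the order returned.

hold, tier2, tier2, tier2, outlier, tier2, tier2, critical, critical, outlier, tier2, tier2, tier2, tier2

acct=H18: txns >= 29 OR age_days < 987 → hold
acct=H21: txns >= 132 OR age_days >= 1431 → tier2
acct=H29: txns >= 132 OR age_days >= 1431 → tier2
acct=H50: txns >= 132 OR age_days >= 1431 → tier2
acct=H51: txns >= 289 AND age_days < 1857 → outlier
acct=H63: txns >= 132 OR age_days >= 1431 → tier2
acct=H69: txns >= 132 OR age_days >= 1431 → tier2
acct=H72: txns >= 300 AND country IN ('FR', 'UK', 'US') → critical
acct=H74: txns >= 300 AND country IN ('FR', 'UK', 'US') → critical
acct=H77: txns >= 289 AND age_days < 1857 → outlier
acct=H78: txns >= 132 OR age_days >= 1431 → tier2
acct=H88: txns >= 132 OR age_days >= 1431 → tier2
acct=H94: txns >= 132 OR age_days >= 1431 → tier2
acct=H96: txns >= 132 OR age_days >= 1431 → tier2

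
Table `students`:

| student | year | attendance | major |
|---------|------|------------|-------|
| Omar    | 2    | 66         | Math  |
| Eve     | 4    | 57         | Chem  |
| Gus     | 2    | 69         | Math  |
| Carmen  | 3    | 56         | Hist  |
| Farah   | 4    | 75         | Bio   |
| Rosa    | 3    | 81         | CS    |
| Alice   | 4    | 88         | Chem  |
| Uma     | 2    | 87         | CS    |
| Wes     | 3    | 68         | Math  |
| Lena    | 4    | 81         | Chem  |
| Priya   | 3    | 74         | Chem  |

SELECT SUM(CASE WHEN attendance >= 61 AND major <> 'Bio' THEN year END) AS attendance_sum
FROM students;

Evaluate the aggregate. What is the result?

23

student=Omar: ✓ → 2
student=Eve: ✗
student=Gus: ✓ → 2
student=Carmen: ✗
student=Farah: ✗
student=Rosa: ✓ → 3
student=Alice: ✓ → 4
student=Uma: ✓ → 2
student=Wes: ✓ → 3
student=Lena: ✓ → 4
student=Priya: ✓ → 3
attendance_sum = 2 + 2 + 3 + 4 + 2 + 3 + 4 + 3 = 23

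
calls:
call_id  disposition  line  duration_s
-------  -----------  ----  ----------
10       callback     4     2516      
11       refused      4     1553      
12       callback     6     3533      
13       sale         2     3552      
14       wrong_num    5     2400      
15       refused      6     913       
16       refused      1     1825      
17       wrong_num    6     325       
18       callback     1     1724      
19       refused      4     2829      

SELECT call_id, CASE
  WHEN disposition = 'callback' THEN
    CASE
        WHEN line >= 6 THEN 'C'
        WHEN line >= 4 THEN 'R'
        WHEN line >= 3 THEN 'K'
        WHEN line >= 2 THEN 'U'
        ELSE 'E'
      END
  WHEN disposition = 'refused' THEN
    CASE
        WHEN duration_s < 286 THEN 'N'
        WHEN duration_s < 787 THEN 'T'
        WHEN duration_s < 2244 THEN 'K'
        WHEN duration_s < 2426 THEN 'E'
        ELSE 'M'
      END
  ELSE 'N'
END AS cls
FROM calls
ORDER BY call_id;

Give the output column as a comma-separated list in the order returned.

call_id=10: disposition='callback' → inner[line >= 4] → R
call_id=11: disposition='refused' → inner[duration_s < 2244] → K
call_id=12: disposition='callback' → inner[line >= 6] → C
call_id=13: disposition='sale' → outer ELSE → N
call_id=14: disposition='wrong_num' → outer ELSE → N
call_id=15: disposition='refused' → inner[duration_s < 2244] → K
call_id=16: disposition='refused' → inner[duration_s < 2244] → K
call_id=17: disposition='wrong_num' → outer ELSE → N
call_id=18: disposition='callback' → inner[ELSE] → E
call_id=19: disposition='refused' → inner[ELSE] → M

R, K, C, N, N, K, K, N, E, M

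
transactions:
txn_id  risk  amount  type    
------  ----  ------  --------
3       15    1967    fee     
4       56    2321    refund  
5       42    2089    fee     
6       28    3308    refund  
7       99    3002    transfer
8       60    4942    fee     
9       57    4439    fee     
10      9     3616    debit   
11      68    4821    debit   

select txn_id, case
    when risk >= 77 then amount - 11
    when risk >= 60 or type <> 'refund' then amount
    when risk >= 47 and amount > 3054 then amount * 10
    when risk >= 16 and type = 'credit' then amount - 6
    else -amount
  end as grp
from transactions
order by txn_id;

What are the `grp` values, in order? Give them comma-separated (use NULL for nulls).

txn_id=3: risk >= 60 or type <> 'refund' → 1967
txn_id=4: ELSE → -2321
txn_id=5: risk >= 60 or type <> 'refund' → 2089
txn_id=6: ELSE → -3308
txn_id=7: risk >= 77 → 2991
txn_id=8: risk >= 60 or type <> 'refund' → 4942
txn_id=9: risk >= 60 or type <> 'refund' → 4439
txn_id=10: risk >= 60 or type <> 'refund' → 3616
txn_id=11: risk >= 60 or type <> 'refund' → 4821

1967, -2321, 2089, -3308, 2991, 4942, 4439, 3616, 4821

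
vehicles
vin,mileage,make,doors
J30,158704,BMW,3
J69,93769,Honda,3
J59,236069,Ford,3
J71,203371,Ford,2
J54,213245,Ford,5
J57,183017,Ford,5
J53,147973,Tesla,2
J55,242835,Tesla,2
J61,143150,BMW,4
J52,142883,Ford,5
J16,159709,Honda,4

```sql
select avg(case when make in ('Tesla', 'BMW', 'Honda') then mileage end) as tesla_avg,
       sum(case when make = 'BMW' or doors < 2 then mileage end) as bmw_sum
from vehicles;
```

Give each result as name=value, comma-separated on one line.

tesla_avg=157690, bmw_sum=301854

[tesla_avg: make in ('Tesla', 'BMW', 'Honda')]
vin=J30: ✓ → 158704
vin=J69: ✓ → 93769
vin=J59: ✗
vin=J71: ✗
vin=J54: ✗
vin=J57: ✗
vin=J53: ✓ → 147973
vin=J55: ✓ → 242835
vin=J61: ✓ → 143150
vin=J52: ✗
vin=J16: ✓ → 159709
tesla_avg = (158704 + 93769 + 147973 + 242835 + 143150 + 159709) / 6 = 157690
—
[bmw_sum: make = 'BMW' or doors < 2]
vin=J30: ✓ → 158704
vin=J69: ✗
vin=J59: ✗
vin=J71: ✗
vin=J54: ✗
vin=J57: ✗
vin=J53: ✗
vin=J55: ✗
vin=J61: ✓ → 143150
vin=J52: ✗
vin=J16: ✗
bmw_sum = 158704 + 143150 = 301854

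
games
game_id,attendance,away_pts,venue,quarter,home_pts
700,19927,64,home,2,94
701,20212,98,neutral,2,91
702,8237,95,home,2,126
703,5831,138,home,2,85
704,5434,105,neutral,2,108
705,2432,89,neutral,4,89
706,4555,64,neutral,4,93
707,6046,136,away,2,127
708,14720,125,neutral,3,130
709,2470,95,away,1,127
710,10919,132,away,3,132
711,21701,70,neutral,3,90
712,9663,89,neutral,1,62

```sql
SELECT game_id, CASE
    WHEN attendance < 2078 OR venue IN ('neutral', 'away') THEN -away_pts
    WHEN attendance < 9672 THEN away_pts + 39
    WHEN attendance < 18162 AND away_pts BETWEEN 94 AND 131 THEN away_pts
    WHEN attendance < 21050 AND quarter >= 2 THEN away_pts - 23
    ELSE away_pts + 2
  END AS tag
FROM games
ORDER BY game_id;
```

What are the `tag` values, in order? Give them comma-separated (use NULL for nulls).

41, -98, 134, 177, -105, -89, -64, -136, -125, -95, -132, -70, -89

game_id=700: attendance < 21050 AND quarter >= 2 → 41
game_id=701: attendance < 2078 OR venue IN ('neutral', 'away') → -98
game_id=702: attendance < 9672 → 134
game_id=703: attendance < 9672 → 177
game_id=704: attendance < 2078 OR venue IN ('neutral', 'away') → -105
game_id=705: attendance < 2078 OR venue IN ('neutral', 'away') → -89
game_id=706: attendance < 2078 OR venue IN ('neutral', 'away') → -64
game_id=707: attendance < 2078 OR venue IN ('neutral', 'away') → -136
game_id=708: attendance < 2078 OR venue IN ('neutral', 'away') → -125
game_id=709: attendance < 2078 OR venue IN ('neutral', 'away') → -95
game_id=710: attendance < 2078 OR venue IN ('neutral', 'away') → -132
game_id=711: attendance < 2078 OR venue IN ('neutral', 'away') → -70
game_id=712: attendance < 2078 OR venue IN ('neutral', 'away') → -89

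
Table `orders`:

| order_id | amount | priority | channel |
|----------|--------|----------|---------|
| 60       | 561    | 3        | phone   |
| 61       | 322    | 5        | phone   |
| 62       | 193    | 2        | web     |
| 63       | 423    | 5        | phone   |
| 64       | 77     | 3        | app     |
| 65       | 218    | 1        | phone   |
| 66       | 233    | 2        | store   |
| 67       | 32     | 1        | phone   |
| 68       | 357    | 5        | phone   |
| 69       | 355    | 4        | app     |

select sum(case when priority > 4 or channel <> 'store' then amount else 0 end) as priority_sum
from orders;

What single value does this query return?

order_id=60: ✓ → 561
order_id=61: ✓ → 322
order_id=62: ✓ → 193
order_id=63: ✓ → 423
order_id=64: ✓ → 77
order_id=65: ✓ → 218
order_id=66: ✗
order_id=67: ✓ → 32
order_id=68: ✓ → 357
order_id=69: ✓ → 355
priority_sum = 561 + 322 + 193 + 423 + 77 + 218 + 32 + 357 + 355 = 2538

2538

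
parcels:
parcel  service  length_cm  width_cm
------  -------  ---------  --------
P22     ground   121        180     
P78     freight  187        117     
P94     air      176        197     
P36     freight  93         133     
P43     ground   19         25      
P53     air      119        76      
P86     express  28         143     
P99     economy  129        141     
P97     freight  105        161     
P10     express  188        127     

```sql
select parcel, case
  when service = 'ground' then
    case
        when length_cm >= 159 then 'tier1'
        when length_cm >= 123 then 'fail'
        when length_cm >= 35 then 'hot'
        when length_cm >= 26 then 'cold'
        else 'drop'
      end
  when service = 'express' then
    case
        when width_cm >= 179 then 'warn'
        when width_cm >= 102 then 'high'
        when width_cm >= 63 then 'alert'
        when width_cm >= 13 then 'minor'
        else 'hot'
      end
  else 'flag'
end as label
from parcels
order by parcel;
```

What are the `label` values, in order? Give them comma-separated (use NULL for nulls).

high, hot, flag, drop, flag, flag, high, flag, flag, flag

parcel=P10: service='express' → inner[width_cm >= 102] → high
parcel=P22: service='ground' → inner[length_cm >= 35] → hot
parcel=P36: service='freight' → outer ELSE → flag
parcel=P43: service='ground' → inner[ELSE] → drop
parcel=P53: service='air' → outer ELSE → flag
parcel=P78: service='freight' → outer ELSE → flag
parcel=P86: service='express' → inner[width_cm >= 102] → high
parcel=P94: service='air' → outer ELSE → flag
parcel=P97: service='freight' → outer ELSE → flag
parcel=P99: service='economy' → outer ELSE → flag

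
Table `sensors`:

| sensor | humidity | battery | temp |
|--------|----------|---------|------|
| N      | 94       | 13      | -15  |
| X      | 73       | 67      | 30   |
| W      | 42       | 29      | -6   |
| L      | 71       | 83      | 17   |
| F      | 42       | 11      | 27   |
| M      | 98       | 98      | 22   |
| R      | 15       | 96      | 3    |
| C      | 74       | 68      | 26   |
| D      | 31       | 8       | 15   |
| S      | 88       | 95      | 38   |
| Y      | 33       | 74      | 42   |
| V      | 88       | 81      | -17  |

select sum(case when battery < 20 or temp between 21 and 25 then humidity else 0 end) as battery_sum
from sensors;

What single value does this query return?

sensor=N: ✓ → 94
sensor=X: ✗
sensor=W: ✗
sensor=L: ✗
sensor=F: ✓ → 42
sensor=M: ✓ → 98
sensor=R: ✗
sensor=C: ✗
sensor=D: ✓ → 31
sensor=S: ✗
sensor=Y: ✗
sensor=V: ✗
battery_sum = 94 + 42 + 98 + 31 = 265

265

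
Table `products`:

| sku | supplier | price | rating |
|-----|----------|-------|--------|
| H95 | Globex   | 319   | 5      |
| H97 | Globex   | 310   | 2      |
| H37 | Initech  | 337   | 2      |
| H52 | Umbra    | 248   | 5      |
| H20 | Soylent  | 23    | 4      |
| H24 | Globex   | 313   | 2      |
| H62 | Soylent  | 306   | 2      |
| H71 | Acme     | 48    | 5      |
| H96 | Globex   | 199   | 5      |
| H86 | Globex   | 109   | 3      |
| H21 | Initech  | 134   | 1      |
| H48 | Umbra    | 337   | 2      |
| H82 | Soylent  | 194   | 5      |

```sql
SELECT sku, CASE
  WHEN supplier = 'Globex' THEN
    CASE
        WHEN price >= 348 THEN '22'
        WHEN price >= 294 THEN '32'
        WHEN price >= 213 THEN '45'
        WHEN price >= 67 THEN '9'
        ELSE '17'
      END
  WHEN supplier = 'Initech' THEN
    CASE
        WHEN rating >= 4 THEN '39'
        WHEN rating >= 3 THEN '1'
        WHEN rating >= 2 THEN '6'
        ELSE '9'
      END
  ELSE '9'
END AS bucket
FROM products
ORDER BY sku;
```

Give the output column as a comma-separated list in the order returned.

9, 9, 32, 6, 9, 9, 9, 9, 9, 9, 32, 9, 32

sku=H20: supplier='Soylent' → outer ELSE → 9
sku=H21: supplier='Initech' → inner[ELSE] → 9
sku=H24: supplier='Globex' → inner[price >= 294] → 32
sku=H37: supplier='Initech' → inner[rating >= 2] → 6
sku=H48: supplier='Umbra' → outer ELSE → 9
sku=H52: supplier='Umbra' → outer ELSE → 9
sku=H62: supplier='Soylent' → outer ELSE → 9
sku=H71: supplier='Acme' → outer ELSE → 9
sku=H82: supplier='Soylent' → outer ELSE → 9
sku=H86: supplier='Globex' → inner[price >= 67] → 9
sku=H95: supplier='Globex' → inner[price >= 294] → 32
sku=H96: supplier='Globex' → inner[price >= 67] → 9
sku=H97: supplier='Globex' → inner[price >= 294] → 32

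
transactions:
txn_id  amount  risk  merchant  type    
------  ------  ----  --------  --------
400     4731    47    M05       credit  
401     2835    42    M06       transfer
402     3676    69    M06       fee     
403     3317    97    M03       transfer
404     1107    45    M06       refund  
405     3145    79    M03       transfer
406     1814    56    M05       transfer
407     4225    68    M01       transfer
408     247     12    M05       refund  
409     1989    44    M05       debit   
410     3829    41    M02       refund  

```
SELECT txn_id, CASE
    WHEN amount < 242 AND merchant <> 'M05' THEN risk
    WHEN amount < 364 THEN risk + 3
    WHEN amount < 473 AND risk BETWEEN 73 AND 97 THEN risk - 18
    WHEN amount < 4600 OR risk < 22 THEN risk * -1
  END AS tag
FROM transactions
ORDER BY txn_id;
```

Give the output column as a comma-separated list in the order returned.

txn_id=400: (no match → NULL) → NULL
txn_id=401: amount < 4600 OR risk < 22 → -42
txn_id=402: amount < 4600 OR risk < 22 → -69
txn_id=403: amount < 4600 OR risk < 22 → -97
txn_id=404: amount < 4600 OR risk < 22 → -45
txn_id=405: amount < 4600 OR risk < 22 → -79
txn_id=406: amount < 4600 OR risk < 22 → -56
txn_id=407: amount < 4600 OR risk < 22 → -68
txn_id=408: amount < 364 → 15
txn_id=409: amount < 4600 OR risk < 22 → -44
txn_id=410: amount < 4600 OR risk < 22 → -41

NULL, -42, -69, -97, -45, -79, -56, -68, 15, -44, -41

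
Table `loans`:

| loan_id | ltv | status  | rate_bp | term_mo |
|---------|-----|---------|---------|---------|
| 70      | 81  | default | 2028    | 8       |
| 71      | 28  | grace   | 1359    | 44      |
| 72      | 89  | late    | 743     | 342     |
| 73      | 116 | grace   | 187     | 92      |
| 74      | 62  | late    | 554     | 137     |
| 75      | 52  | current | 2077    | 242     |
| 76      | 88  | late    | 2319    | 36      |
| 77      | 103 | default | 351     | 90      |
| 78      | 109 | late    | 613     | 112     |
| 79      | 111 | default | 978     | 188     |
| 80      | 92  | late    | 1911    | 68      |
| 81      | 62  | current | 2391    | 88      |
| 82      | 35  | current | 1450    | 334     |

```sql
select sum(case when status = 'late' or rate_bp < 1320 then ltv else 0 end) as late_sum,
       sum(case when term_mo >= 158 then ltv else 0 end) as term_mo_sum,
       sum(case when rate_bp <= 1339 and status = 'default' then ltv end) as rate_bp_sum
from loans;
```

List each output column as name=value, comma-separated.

late_sum=770, term_mo_sum=287, rate_bp_sum=214

[late_sum: status = 'late' or rate_bp < 1320]
loan_id=70: ✗
loan_id=71: ✗
loan_id=72: ✓ → 89
loan_id=73: ✓ → 116
loan_id=74: ✓ → 62
loan_id=75: ✗
loan_id=76: ✓ → 88
loan_id=77: ✓ → 103
loan_id=78: ✓ → 109
loan_id=79: ✓ → 111
loan_id=80: ✓ → 92
loan_id=81: ✗
loan_id=82: ✗
late_sum = 89 + 116 + 62 + 88 + 103 + 109 + 111 + 92 = 770
—
[term_mo_sum: term_mo >= 158]
loan_id=70: ✗
loan_id=71: ✗
loan_id=72: ✓ → 89
loan_id=73: ✗
loan_id=74: ✗
loan_id=75: ✓ → 52
loan_id=76: ✗
loan_id=77: ✗
loan_id=78: ✗
loan_id=79: ✓ → 111
loan_id=80: ✗
loan_id=81: ✗
loan_id=82: ✓ → 35
term_mo_sum = 89 + 52 + 111 + 35 = 287
—
[rate_bp_sum: rate_bp <= 1339 and status = 'default']
loan_id=70: ✗
loan_id=71: ✗
loan_id=72: ✗
loan_id=73: ✗
loan_id=74: ✗
loan_id=75: ✗
loan_id=76: ✗
loan_id=77: ✓ → 103
loan_id=78: ✗
loan_id=79: ✓ → 111
loan_id=80: ✗
loan_id=81: ✗
loan_id=82: ✗
rate_bp_sum = 103 + 111 = 214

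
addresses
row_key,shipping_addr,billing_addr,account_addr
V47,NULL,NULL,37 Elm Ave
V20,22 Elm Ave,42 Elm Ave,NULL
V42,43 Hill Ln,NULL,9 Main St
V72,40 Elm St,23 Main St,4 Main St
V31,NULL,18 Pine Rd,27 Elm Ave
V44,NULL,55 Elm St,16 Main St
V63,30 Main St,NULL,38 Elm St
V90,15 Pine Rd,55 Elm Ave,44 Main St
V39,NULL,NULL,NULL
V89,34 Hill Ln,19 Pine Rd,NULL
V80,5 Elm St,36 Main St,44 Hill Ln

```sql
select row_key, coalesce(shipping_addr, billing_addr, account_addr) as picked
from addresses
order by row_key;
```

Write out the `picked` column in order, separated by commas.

22 Elm Ave, 18 Pine Rd, NULL, 43 Hill Ln, 55 Elm St, 37 Elm Ave, 30 Main St, 40 Elm St, 5 Elm St, 34 Hill Ln, 15 Pine Rd

row_key=V20: shipping_addr=22 Elm Ave → 22 Elm Ave
row_key=V31: shipping_addr=NULL, billing_addr=18 Pine Rd → 18 Pine Rd
row_key=V39: shipping_addr=NULL, billing_addr=NULL, account_addr=NULL (all NULL) → NULL
row_key=V42: shipping_addr=43 Hill Ln → 43 Hill Ln
row_key=V44: shipping_addr=NULL, billing_addr=55 Elm St → 55 Elm St
row_key=V47: shipping_addr=NULL, billing_addr=NULL, account_addr=37 Elm Ave → 37 Elm Ave
row_key=V63: shipping_addr=30 Main St → 30 Main St
row_key=V72: shipping_addr=40 Elm St → 40 Elm St
row_key=V80: shipping_addr=5 Elm St → 5 Elm St
row_key=V89: shipping_addr=34 Hill Ln → 34 Hill Ln
row_key=V90: shipping_addr=15 Pine Rd → 15 Pine Rd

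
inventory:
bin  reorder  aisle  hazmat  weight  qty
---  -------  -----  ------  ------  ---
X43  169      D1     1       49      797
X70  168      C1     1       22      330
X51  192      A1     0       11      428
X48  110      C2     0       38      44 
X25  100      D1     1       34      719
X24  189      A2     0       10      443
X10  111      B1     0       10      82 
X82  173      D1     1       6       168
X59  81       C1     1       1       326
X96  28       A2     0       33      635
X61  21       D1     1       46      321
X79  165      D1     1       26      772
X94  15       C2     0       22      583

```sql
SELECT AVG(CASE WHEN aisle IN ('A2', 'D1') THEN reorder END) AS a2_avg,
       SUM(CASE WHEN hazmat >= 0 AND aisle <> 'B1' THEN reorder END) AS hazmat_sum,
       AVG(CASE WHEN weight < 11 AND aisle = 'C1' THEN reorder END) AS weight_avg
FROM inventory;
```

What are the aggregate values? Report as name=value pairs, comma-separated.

[a2_avg: aisle IN ('A2', 'D1')]
bin=X43: ✓ → 169
bin=X70: ✗
bin=X51: ✗
bin=X48: ✗
bin=X25: ✓ → 100
bin=X24: ✓ → 189
bin=X10: ✗
bin=X82: ✓ → 173
bin=X59: ✗
bin=X96: ✓ → 28
bin=X61: ✓ → 21
bin=X79: ✓ → 165
bin=X94: ✗
a2_avg = (169 + 100 + 189 + 173 + 28 + 21 + 165) / 7 = 120.7142857143
—
[hazmat_sum: hazmat >= 0 AND aisle <> 'B1']
bin=X43: ✓ → 169
bin=X70: ✓ → 168
bin=X51: ✓ → 192
bin=X48: ✓ → 110
bin=X25: ✓ → 100
bin=X24: ✓ → 189
bin=X10: ✗
bin=X82: ✓ → 173
bin=X59: ✓ → 81
bin=X96: ✓ → 28
bin=X61: ✓ → 21
bin=X79: ✓ → 165
bin=X94: ✓ → 15
hazmat_sum = 169 + 168 + 192 + 110 + 100 + 189 + 173 + 81 + 28 + 21 + 165 + 15 = 1411
—
[weight_avg: weight < 11 AND aisle = 'C1']
bin=X43: ✗
bin=X70: ✗
bin=X51: ✗
bin=X48: ✗
bin=X25: ✗
bin=X24: ✗
bin=X10: ✗
bin=X82: ✗
bin=X59: ✓ → 81
bin=X96: ✗
bin=X61: ✗
bin=X79: ✗
bin=X94: ✗
weight_avg = 81

a2_avg=120.7142857143, hazmat_sum=1411, weight_avg=81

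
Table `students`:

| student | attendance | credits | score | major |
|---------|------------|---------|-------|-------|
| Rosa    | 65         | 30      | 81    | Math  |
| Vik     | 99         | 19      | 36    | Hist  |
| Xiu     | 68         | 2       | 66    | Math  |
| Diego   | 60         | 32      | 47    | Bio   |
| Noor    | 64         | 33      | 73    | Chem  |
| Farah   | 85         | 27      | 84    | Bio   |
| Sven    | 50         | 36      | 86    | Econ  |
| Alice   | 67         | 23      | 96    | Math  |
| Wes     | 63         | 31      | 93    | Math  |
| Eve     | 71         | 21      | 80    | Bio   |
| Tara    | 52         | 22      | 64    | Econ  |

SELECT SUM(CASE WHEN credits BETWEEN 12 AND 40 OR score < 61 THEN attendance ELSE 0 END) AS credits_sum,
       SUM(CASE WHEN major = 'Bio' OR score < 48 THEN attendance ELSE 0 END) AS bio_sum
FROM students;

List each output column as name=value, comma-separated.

[credits_sum: credits BETWEEN 12 AND 40 OR score < 61]
student=Rosa: ✓ → 65
student=Vik: ✓ → 99
student=Xiu: ✗
student=Diego: ✓ → 60
student=Noor: ✓ → 64
student=Farah: ✓ → 85
student=Sven: ✓ → 50
student=Alice: ✓ → 67
student=Wes: ✓ → 63
student=Eve: ✓ → 71
student=Tara: ✓ → 52
credits_sum = 65 + 99 + 60 + 64 + 85 + 50 + 67 + 63 + 71 + 52 = 676
—
[bio_sum: major = 'Bio' OR score < 48]
student=Rosa: ✗
student=Vik: ✓ → 99
student=Xiu: ✗
student=Diego: ✓ → 60
student=Noor: ✗
student=Farah: ✓ → 85
student=Sven: ✗
student=Alice: ✗
student=Wes: ✗
student=Eve: ✓ → 71
student=Tara: ✗
bio_sum = 99 + 60 + 85 + 71 = 315

credits_sum=676, bio_sum=315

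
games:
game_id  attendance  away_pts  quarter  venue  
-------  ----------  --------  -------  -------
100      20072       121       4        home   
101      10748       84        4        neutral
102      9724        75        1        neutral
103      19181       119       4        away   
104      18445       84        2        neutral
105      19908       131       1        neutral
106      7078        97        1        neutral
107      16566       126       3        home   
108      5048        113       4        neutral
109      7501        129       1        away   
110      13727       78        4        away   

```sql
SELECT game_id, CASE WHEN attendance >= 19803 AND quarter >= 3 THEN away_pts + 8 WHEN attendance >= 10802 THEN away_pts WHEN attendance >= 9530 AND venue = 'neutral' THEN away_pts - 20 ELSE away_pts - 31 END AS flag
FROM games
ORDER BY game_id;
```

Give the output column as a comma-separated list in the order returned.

game_id=100: attendance >= 19803 AND quarter >= 3 → 129
game_id=101: attendance >= 9530 AND venue = 'neutral' → 64
game_id=102: attendance >= 9530 AND venue = 'neutral' → 55
game_id=103: attendance >= 10802 → 119
game_id=104: attendance >= 10802 → 84
game_id=105: attendance >= 10802 → 131
game_id=106: ELSE → 66
game_id=107: attendance >= 10802 → 126
game_id=108: ELSE → 82
game_id=109: ELSE → 98
game_id=110: attendance >= 10802 → 78

129, 64, 55, 119, 84, 131, 66, 126, 82, 98, 78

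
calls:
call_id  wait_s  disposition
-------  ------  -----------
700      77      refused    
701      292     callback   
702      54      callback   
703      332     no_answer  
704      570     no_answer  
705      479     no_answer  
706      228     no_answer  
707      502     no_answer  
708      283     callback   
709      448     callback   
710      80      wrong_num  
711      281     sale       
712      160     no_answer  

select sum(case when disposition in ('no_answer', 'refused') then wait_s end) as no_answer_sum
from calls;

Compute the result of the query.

2348

call_id=700: ✓ → 77
call_id=701: ✗
call_id=702: ✗
call_id=703: ✓ → 332
call_id=704: ✓ → 570
call_id=705: ✓ → 479
call_id=706: ✓ → 228
call_id=707: ✓ → 502
call_id=708: ✗
call_id=709: ✗
call_id=710: ✗
call_id=711: ✗
call_id=712: ✓ → 160
no_answer_sum = 77 + 332 + 570 + 479 + 228 + 502 + 160 = 2348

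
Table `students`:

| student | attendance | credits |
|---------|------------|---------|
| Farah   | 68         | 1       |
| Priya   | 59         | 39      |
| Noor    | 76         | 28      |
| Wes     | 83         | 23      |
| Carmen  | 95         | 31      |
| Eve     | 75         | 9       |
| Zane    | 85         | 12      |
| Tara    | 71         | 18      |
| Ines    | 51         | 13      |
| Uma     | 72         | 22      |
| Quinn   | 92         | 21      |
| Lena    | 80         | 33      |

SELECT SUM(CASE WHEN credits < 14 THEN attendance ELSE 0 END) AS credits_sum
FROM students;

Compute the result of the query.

student=Farah: ✓ → 68
student=Priya: ✗
student=Noor: ✗
student=Wes: ✗
student=Carmen: ✗
student=Eve: ✓ → 75
student=Zane: ✓ → 85
student=Tara: ✗
student=Ines: ✓ → 51
student=Uma: ✗
student=Quinn: ✗
student=Lena: ✗
credits_sum = 68 + 75 + 85 + 51 = 279

279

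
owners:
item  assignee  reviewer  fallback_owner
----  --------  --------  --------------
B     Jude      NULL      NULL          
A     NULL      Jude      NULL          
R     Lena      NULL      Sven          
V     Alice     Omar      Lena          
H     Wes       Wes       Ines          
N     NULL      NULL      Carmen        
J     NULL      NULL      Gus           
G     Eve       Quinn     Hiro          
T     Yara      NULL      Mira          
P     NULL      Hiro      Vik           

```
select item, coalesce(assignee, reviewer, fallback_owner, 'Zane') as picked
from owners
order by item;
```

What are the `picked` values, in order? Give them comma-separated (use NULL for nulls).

item=A: assignee=NULL, reviewer=Jude → Jude
item=B: assignee=Jude → Jude
item=G: assignee=Eve → Eve
item=H: assignee=Wes → Wes
item=J: assignee=NULL, reviewer=NULL, fallback_owner=Gus → Gus
item=N: assignee=NULL, reviewer=NULL, fallback_owner=Carmen → Carmen
item=P: assignee=NULL, reviewer=Hiro → Hiro
item=R: assignee=Lena → Lena
item=T: assignee=Yara → Yara
item=V: assignee=Alice → Alice

Jude, Jude, Eve, Wes, Gus, Carmen, Hiro, Lena, Yara, Alice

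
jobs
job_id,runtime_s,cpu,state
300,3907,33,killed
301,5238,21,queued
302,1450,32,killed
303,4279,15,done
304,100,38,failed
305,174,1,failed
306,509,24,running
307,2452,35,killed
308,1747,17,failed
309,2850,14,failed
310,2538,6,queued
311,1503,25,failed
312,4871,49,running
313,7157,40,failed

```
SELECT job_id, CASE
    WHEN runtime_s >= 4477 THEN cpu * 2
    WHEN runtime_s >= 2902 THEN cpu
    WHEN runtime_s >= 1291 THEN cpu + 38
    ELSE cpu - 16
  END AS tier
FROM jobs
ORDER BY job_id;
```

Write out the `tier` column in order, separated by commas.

33, 42, 70, 15, 22, -15, 8, 73, 55, 52, 44, 63, 98, 80

job_id=300: runtime_s >= 2902 → 33
job_id=301: runtime_s >= 4477 → 42
job_id=302: runtime_s >= 1291 → 70
job_id=303: runtime_s >= 2902 → 15
job_id=304: ELSE → 22
job_id=305: ELSE → -15
job_id=306: ELSE → 8
job_id=307: runtime_s >= 1291 → 73
job_id=308: runtime_s >= 1291 → 55
job_id=309: runtime_s >= 1291 → 52
job_id=310: runtime_s >= 1291 → 44
job_id=311: runtime_s >= 1291 → 63
job_id=312: runtime_s >= 4477 → 98
job_id=313: runtime_s >= 4477 → 80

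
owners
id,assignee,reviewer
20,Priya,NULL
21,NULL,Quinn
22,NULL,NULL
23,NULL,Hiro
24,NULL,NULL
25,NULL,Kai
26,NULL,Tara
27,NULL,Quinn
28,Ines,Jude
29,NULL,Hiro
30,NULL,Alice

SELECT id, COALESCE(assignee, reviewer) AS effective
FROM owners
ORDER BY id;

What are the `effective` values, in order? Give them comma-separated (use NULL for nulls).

Priya, Quinn, NULL, Hiro, NULL, Kai, Tara, Quinn, Ines, Hiro, Alice

id=20: assignee=Priya → Priya
id=21: assignee=NULL, reviewer=Quinn → Quinn
id=22: assignee=NULL, reviewer=NULL (all NULL) → NULL
id=23: assignee=NULL, reviewer=Hiro → Hiro
id=24: assignee=NULL, reviewer=NULL (all NULL) → NULL
id=25: assignee=NULL, reviewer=Kai → Kai
id=26: assignee=NULL, reviewer=Tara → Tara
id=27: assignee=NULL, reviewer=Quinn → Quinn
id=28: assignee=Ines → Ines
id=29: assignee=NULL, reviewer=Hiro → Hiro
id=30: assignee=NULL, reviewer=Alice → Alice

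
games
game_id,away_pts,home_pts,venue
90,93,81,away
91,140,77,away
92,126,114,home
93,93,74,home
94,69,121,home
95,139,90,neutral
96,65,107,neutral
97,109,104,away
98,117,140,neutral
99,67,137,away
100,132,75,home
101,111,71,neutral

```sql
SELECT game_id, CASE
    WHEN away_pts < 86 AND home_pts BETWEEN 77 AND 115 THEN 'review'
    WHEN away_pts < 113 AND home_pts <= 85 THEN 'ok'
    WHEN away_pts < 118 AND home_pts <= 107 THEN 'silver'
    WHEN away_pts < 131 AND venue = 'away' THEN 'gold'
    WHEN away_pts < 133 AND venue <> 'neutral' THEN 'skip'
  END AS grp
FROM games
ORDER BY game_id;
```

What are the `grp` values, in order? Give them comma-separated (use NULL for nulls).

ok, NULL, skip, ok, skip, NULL, review, silver, NULL, gold, skip, ok

game_id=90: away_pts < 113 AND home_pts <= 85 → ok
game_id=91: (no match → NULL) → NULL
game_id=92: away_pts < 133 AND venue <> 'neutral' → skip
game_id=93: away_pts < 113 AND home_pts <= 85 → ok
game_id=94: away_pts < 133 AND venue <> 'neutral' → skip
game_id=95: (no match → NULL) → NULL
game_id=96: away_pts < 86 AND home_pts BETWEEN 77 AND 115 → review
game_id=97: away_pts < 118 AND home_pts <= 107 → silver
game_id=98: (no match → NULL) → NULL
game_id=99: away_pts < 131 AND venue = 'away' → gold
game_id=100: away_pts < 133 AND venue <> 'neutral' → skip
game_id=101: away_pts < 113 AND home_pts <= 85 → ok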